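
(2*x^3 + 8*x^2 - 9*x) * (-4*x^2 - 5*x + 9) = -8*x^5 - 42*x^4 + 14*x^3 + 117*x^2 - 81*x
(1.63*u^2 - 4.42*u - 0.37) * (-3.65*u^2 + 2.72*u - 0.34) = -5.9495*u^4 + 20.5666*u^3 - 11.2261*u^2 + 0.4964*u + 0.1258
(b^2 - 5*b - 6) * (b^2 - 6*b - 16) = b^4 - 11*b^3 + 8*b^2 + 116*b + 96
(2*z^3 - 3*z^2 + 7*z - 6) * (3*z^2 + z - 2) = 6*z^5 - 7*z^4 + 14*z^3 - 5*z^2 - 20*z + 12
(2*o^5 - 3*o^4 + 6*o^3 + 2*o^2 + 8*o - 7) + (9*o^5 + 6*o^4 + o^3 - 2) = 11*o^5 + 3*o^4 + 7*o^3 + 2*o^2 + 8*o - 9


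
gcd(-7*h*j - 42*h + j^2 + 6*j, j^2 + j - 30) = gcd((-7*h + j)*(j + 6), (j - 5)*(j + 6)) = j + 6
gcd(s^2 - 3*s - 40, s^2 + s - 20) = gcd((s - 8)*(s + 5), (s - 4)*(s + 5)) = s + 5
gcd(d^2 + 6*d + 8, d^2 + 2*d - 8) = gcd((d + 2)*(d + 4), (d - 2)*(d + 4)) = d + 4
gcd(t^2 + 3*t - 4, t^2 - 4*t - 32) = t + 4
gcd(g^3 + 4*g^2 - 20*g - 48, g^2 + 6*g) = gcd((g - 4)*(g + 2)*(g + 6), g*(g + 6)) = g + 6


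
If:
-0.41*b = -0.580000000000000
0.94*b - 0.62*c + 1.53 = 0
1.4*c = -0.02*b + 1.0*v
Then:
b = 1.41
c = 4.61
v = 6.49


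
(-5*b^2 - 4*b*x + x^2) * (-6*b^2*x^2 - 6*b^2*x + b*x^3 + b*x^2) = 30*b^4*x^2 + 30*b^4*x + 19*b^3*x^3 + 19*b^3*x^2 - 10*b^2*x^4 - 10*b^2*x^3 + b*x^5 + b*x^4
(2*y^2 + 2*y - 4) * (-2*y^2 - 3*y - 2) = -4*y^4 - 10*y^3 - 2*y^2 + 8*y + 8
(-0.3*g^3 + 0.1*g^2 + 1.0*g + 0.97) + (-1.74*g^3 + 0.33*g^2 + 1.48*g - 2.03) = -2.04*g^3 + 0.43*g^2 + 2.48*g - 1.06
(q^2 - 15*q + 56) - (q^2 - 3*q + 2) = 54 - 12*q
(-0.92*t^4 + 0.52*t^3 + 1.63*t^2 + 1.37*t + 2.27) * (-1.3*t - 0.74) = 1.196*t^5 + 0.00480000000000003*t^4 - 2.5038*t^3 - 2.9872*t^2 - 3.9648*t - 1.6798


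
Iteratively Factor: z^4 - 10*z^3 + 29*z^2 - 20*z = (z)*(z^3 - 10*z^2 + 29*z - 20) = z*(z - 1)*(z^2 - 9*z + 20) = z*(z - 5)*(z - 1)*(z - 4)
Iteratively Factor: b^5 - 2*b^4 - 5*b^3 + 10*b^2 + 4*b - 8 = (b - 2)*(b^4 - 5*b^2 + 4) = (b - 2)*(b - 1)*(b^3 + b^2 - 4*b - 4) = (b - 2)*(b - 1)*(b + 1)*(b^2 - 4) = (b - 2)^2*(b - 1)*(b + 1)*(b + 2)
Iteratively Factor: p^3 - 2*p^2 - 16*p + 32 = (p - 2)*(p^2 - 16) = (p - 4)*(p - 2)*(p + 4)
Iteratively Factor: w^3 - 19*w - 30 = (w - 5)*(w^2 + 5*w + 6) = (w - 5)*(w + 2)*(w + 3)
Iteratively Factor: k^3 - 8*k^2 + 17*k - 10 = (k - 5)*(k^2 - 3*k + 2) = (k - 5)*(k - 1)*(k - 2)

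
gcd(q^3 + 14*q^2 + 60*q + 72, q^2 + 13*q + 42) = q + 6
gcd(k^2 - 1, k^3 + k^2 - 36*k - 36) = k + 1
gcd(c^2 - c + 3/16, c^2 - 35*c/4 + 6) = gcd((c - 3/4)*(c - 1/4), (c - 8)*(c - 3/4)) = c - 3/4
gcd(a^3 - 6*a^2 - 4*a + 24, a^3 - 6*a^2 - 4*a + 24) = a^3 - 6*a^2 - 4*a + 24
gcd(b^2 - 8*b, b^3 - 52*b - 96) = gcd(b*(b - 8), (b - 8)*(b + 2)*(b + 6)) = b - 8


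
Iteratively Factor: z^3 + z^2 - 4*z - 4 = (z - 2)*(z^2 + 3*z + 2) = (z - 2)*(z + 1)*(z + 2)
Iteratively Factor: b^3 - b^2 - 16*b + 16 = (b - 4)*(b^2 + 3*b - 4) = (b - 4)*(b + 4)*(b - 1)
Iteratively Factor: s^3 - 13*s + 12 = (s - 1)*(s^2 + s - 12) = (s - 1)*(s + 4)*(s - 3)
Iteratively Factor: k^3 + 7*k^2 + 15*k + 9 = (k + 3)*(k^2 + 4*k + 3) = (k + 1)*(k + 3)*(k + 3)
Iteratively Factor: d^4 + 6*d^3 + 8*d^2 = (d + 2)*(d^3 + 4*d^2) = d*(d + 2)*(d^2 + 4*d) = d*(d + 2)*(d + 4)*(d)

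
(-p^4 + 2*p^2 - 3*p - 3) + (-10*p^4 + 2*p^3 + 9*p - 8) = -11*p^4 + 2*p^3 + 2*p^2 + 6*p - 11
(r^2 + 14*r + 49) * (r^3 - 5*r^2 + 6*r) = r^5 + 9*r^4 - 15*r^3 - 161*r^2 + 294*r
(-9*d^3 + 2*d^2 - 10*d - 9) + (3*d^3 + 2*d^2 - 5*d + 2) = -6*d^3 + 4*d^2 - 15*d - 7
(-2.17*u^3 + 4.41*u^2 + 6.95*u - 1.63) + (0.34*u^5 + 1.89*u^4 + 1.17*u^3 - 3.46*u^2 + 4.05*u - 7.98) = 0.34*u^5 + 1.89*u^4 - 1.0*u^3 + 0.95*u^2 + 11.0*u - 9.61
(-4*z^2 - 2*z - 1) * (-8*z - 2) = 32*z^3 + 24*z^2 + 12*z + 2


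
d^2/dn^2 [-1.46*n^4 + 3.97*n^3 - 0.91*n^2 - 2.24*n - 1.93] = -17.52*n^2 + 23.82*n - 1.82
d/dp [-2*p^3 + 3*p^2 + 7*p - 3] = -6*p^2 + 6*p + 7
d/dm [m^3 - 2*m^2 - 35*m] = 3*m^2 - 4*m - 35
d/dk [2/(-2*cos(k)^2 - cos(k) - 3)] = -2*(4*cos(k) + 1)*sin(k)/(cos(k) + cos(2*k) + 4)^2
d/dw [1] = 0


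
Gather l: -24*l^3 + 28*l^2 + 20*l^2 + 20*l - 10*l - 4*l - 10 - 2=-24*l^3 + 48*l^2 + 6*l - 12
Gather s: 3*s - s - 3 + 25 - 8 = 2*s + 14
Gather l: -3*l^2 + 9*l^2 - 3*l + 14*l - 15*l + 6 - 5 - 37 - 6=6*l^2 - 4*l - 42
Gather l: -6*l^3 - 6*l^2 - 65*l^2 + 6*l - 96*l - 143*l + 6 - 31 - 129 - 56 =-6*l^3 - 71*l^2 - 233*l - 210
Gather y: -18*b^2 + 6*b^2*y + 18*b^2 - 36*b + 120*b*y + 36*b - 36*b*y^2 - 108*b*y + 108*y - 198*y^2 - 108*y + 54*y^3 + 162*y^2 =54*y^3 + y^2*(-36*b - 36) + y*(6*b^2 + 12*b)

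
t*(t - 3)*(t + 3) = t^3 - 9*t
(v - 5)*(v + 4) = v^2 - v - 20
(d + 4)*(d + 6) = d^2 + 10*d + 24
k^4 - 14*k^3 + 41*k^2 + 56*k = k*(k - 8)*(k - 7)*(k + 1)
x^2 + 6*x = x*(x + 6)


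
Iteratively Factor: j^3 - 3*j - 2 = (j + 1)*(j^2 - j - 2) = (j + 1)^2*(j - 2)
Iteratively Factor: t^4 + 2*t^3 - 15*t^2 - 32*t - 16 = (t - 4)*(t^3 + 6*t^2 + 9*t + 4) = (t - 4)*(t + 1)*(t^2 + 5*t + 4) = (t - 4)*(t + 1)^2*(t + 4)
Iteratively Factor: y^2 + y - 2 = (y - 1)*(y + 2)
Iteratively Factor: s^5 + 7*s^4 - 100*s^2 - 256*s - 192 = (s + 2)*(s^4 + 5*s^3 - 10*s^2 - 80*s - 96) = (s + 2)^2*(s^3 + 3*s^2 - 16*s - 48) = (s + 2)^2*(s + 3)*(s^2 - 16) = (s + 2)^2*(s + 3)*(s + 4)*(s - 4)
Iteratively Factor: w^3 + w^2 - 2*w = (w - 1)*(w^2 + 2*w) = w*(w - 1)*(w + 2)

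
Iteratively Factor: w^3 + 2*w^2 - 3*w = (w)*(w^2 + 2*w - 3) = w*(w - 1)*(w + 3)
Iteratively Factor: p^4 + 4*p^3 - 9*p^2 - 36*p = (p)*(p^3 + 4*p^2 - 9*p - 36) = p*(p - 3)*(p^2 + 7*p + 12) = p*(p - 3)*(p + 4)*(p + 3)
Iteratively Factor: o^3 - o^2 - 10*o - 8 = (o + 1)*(o^2 - 2*o - 8) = (o + 1)*(o + 2)*(o - 4)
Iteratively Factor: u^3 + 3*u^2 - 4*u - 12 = (u - 2)*(u^2 + 5*u + 6) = (u - 2)*(u + 3)*(u + 2)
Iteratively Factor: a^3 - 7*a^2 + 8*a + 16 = (a - 4)*(a^2 - 3*a - 4) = (a - 4)*(a + 1)*(a - 4)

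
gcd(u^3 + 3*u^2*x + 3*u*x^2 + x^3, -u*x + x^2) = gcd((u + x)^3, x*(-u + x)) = 1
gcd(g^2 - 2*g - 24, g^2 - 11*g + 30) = g - 6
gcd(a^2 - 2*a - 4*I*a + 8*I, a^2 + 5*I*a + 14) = 1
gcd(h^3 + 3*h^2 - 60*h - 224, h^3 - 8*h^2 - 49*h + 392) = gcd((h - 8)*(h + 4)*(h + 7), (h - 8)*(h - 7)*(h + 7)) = h^2 - h - 56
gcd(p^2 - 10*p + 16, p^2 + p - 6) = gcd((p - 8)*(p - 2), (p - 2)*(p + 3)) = p - 2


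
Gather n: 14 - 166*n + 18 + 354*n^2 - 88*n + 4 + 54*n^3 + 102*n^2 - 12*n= 54*n^3 + 456*n^2 - 266*n + 36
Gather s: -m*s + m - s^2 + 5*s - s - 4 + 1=m - s^2 + s*(4 - m) - 3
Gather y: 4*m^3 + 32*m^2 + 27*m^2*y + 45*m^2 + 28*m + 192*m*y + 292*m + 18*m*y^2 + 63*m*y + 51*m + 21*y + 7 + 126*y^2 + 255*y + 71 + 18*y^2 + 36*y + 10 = 4*m^3 + 77*m^2 + 371*m + y^2*(18*m + 144) + y*(27*m^2 + 255*m + 312) + 88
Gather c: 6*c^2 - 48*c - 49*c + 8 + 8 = 6*c^2 - 97*c + 16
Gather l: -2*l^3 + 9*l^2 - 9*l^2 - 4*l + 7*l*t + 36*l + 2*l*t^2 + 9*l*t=-2*l^3 + l*(2*t^2 + 16*t + 32)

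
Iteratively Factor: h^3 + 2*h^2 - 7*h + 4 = (h - 1)*(h^2 + 3*h - 4) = (h - 1)^2*(h + 4)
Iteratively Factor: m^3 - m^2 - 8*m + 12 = (m - 2)*(m^2 + m - 6) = (m - 2)^2*(m + 3)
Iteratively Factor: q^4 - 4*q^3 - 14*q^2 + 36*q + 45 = (q - 3)*(q^3 - q^2 - 17*q - 15) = (q - 3)*(q + 1)*(q^2 - 2*q - 15) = (q - 5)*(q - 3)*(q + 1)*(q + 3)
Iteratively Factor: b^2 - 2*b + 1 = (b - 1)*(b - 1)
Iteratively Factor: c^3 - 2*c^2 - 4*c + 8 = (c - 2)*(c^2 - 4) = (c - 2)^2*(c + 2)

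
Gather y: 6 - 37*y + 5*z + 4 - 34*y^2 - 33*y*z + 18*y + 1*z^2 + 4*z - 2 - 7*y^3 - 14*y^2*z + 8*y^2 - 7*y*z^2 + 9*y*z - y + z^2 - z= -7*y^3 + y^2*(-14*z - 26) + y*(-7*z^2 - 24*z - 20) + 2*z^2 + 8*z + 8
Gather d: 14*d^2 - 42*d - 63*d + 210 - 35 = 14*d^2 - 105*d + 175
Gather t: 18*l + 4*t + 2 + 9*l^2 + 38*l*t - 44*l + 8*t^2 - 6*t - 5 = 9*l^2 - 26*l + 8*t^2 + t*(38*l - 2) - 3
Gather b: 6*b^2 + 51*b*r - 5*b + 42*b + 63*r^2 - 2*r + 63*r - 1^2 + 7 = 6*b^2 + b*(51*r + 37) + 63*r^2 + 61*r + 6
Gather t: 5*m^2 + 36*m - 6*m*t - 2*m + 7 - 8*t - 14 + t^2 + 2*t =5*m^2 + 34*m + t^2 + t*(-6*m - 6) - 7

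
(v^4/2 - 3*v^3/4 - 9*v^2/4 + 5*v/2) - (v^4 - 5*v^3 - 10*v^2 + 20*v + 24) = -v^4/2 + 17*v^3/4 + 31*v^2/4 - 35*v/2 - 24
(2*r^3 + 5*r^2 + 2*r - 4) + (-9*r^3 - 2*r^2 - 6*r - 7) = -7*r^3 + 3*r^2 - 4*r - 11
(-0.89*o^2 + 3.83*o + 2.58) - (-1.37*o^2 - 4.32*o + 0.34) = 0.48*o^2 + 8.15*o + 2.24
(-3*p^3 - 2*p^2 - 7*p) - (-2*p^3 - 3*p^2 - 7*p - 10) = -p^3 + p^2 + 10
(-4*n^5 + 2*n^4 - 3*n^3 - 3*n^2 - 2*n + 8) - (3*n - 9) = -4*n^5 + 2*n^4 - 3*n^3 - 3*n^2 - 5*n + 17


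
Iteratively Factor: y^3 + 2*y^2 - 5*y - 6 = (y - 2)*(y^2 + 4*y + 3) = (y - 2)*(y + 1)*(y + 3)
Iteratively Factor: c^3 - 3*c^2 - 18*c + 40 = (c - 2)*(c^2 - c - 20) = (c - 2)*(c + 4)*(c - 5)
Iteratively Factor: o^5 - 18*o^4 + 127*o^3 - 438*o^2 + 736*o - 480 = (o - 2)*(o^4 - 16*o^3 + 95*o^2 - 248*o + 240) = (o - 4)*(o - 2)*(o^3 - 12*o^2 + 47*o - 60) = (o - 4)*(o - 3)*(o - 2)*(o^2 - 9*o + 20) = (o - 4)^2*(o - 3)*(o - 2)*(o - 5)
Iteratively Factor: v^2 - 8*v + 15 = (v - 3)*(v - 5)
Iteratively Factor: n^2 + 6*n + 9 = (n + 3)*(n + 3)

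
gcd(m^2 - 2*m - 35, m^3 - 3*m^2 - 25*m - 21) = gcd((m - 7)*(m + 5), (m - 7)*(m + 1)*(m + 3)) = m - 7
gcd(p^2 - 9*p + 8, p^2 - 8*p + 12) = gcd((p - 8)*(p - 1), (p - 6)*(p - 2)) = 1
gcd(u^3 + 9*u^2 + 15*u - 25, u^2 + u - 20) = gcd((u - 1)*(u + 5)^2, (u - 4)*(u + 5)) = u + 5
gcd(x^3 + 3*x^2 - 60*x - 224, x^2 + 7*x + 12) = x + 4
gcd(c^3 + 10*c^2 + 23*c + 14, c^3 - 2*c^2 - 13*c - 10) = c^2 + 3*c + 2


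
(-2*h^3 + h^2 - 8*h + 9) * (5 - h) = 2*h^4 - 11*h^3 + 13*h^2 - 49*h + 45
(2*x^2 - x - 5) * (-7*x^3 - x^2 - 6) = -14*x^5 + 5*x^4 + 36*x^3 - 7*x^2 + 6*x + 30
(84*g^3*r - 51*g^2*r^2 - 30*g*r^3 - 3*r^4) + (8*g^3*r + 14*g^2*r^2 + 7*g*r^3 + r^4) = 92*g^3*r - 37*g^2*r^2 - 23*g*r^3 - 2*r^4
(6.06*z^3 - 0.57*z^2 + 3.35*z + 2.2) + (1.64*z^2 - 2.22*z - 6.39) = 6.06*z^3 + 1.07*z^2 + 1.13*z - 4.19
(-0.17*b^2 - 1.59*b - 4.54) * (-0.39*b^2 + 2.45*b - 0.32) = 0.0663*b^4 + 0.2036*b^3 - 2.0705*b^2 - 10.6142*b + 1.4528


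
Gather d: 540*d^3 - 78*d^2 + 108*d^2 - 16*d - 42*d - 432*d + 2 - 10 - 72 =540*d^3 + 30*d^2 - 490*d - 80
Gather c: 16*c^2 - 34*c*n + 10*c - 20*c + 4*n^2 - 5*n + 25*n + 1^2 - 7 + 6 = 16*c^2 + c*(-34*n - 10) + 4*n^2 + 20*n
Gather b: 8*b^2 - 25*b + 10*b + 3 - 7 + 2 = 8*b^2 - 15*b - 2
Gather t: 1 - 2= -1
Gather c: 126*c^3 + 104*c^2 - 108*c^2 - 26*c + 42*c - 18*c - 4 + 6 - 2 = 126*c^3 - 4*c^2 - 2*c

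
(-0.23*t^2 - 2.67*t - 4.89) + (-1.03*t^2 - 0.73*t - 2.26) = -1.26*t^2 - 3.4*t - 7.15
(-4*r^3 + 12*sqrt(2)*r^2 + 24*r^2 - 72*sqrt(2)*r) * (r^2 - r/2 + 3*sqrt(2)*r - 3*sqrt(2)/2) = -4*r^5 + 26*r^4 + 60*r^3 - 468*r^2 + 216*r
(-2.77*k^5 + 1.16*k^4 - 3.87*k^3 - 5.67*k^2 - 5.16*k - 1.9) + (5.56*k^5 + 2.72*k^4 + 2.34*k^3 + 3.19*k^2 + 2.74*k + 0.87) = 2.79*k^5 + 3.88*k^4 - 1.53*k^3 - 2.48*k^2 - 2.42*k - 1.03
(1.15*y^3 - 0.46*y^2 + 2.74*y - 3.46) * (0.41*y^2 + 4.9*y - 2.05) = 0.4715*y^5 + 5.4464*y^4 - 3.4881*y^3 + 12.9504*y^2 - 22.571*y + 7.093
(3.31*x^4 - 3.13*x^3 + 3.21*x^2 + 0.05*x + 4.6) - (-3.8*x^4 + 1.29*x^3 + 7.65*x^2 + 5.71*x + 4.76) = 7.11*x^4 - 4.42*x^3 - 4.44*x^2 - 5.66*x - 0.16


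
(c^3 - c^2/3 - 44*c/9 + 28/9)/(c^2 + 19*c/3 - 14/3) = (3*c^2 + c - 14)/(3*(c + 7))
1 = 1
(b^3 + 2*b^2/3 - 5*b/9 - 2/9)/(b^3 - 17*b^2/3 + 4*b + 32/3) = (9*b^2 - 3*b - 2)/(3*(3*b^2 - 20*b + 32))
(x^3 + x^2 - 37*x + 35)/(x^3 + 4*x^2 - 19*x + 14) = (x - 5)/(x - 2)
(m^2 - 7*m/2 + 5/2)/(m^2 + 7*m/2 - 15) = (m - 1)/(m + 6)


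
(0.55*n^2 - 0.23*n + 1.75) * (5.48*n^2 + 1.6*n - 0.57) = 3.014*n^4 - 0.3804*n^3 + 8.9085*n^2 + 2.9311*n - 0.9975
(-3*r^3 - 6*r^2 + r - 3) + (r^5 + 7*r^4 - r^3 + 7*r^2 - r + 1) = r^5 + 7*r^4 - 4*r^3 + r^2 - 2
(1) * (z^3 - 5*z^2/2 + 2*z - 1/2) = z^3 - 5*z^2/2 + 2*z - 1/2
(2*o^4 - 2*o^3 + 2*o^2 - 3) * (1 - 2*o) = -4*o^5 + 6*o^4 - 6*o^3 + 2*o^2 + 6*o - 3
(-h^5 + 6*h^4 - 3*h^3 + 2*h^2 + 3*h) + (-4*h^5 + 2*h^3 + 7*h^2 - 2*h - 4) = -5*h^5 + 6*h^4 - h^3 + 9*h^2 + h - 4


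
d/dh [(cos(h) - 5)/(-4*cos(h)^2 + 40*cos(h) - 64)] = (sin(h)^2 + 10*cos(h) - 35)*sin(h)/(4*(cos(h)^2 - 10*cos(h) + 16)^2)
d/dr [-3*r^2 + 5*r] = 5 - 6*r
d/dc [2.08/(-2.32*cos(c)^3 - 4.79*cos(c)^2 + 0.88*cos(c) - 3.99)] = (-14.4768*cos(c)^2 - 19.9264*cos(c) + 1.8304)*sin(c)/(2.32*cos(c)^3 + 4.79*cos(c)^2 - 0.88*cos(c) + 3.99)^2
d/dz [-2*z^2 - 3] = -4*z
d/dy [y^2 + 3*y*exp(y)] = 3*y*exp(y) + 2*y + 3*exp(y)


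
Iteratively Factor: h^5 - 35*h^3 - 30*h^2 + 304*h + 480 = (h + 4)*(h^4 - 4*h^3 - 19*h^2 + 46*h + 120) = (h + 2)*(h + 4)*(h^3 - 6*h^2 - 7*h + 60) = (h - 5)*(h + 2)*(h + 4)*(h^2 - h - 12) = (h - 5)*(h + 2)*(h + 3)*(h + 4)*(h - 4)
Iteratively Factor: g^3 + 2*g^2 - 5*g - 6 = (g - 2)*(g^2 + 4*g + 3) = (g - 2)*(g + 3)*(g + 1)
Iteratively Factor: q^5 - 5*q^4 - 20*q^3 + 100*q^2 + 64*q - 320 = (q - 4)*(q^4 - q^3 - 24*q^2 + 4*q + 80) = (q - 4)*(q + 4)*(q^3 - 5*q^2 - 4*q + 20) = (q - 4)*(q + 2)*(q + 4)*(q^2 - 7*q + 10) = (q - 5)*(q - 4)*(q + 2)*(q + 4)*(q - 2)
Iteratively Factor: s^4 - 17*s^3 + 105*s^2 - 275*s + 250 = (s - 5)*(s^3 - 12*s^2 + 45*s - 50) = (s - 5)^2*(s^2 - 7*s + 10) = (s - 5)^3*(s - 2)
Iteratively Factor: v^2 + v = (v)*(v + 1)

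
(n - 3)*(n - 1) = n^2 - 4*n + 3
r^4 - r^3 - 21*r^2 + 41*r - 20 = (r - 4)*(r - 1)^2*(r + 5)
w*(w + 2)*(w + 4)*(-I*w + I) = -I*w^4 - 5*I*w^3 - 2*I*w^2 + 8*I*w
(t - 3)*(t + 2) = t^2 - t - 6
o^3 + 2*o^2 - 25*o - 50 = (o - 5)*(o + 2)*(o + 5)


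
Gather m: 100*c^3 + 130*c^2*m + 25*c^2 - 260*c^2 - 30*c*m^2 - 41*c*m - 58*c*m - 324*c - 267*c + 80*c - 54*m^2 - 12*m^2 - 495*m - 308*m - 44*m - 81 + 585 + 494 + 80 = 100*c^3 - 235*c^2 - 511*c + m^2*(-30*c - 66) + m*(130*c^2 - 99*c - 847) + 1078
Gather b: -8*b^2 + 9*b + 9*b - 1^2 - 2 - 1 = -8*b^2 + 18*b - 4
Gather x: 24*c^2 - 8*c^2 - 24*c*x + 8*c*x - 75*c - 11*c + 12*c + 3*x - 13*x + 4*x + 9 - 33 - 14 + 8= 16*c^2 - 74*c + x*(-16*c - 6) - 30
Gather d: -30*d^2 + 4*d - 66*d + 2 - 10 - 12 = -30*d^2 - 62*d - 20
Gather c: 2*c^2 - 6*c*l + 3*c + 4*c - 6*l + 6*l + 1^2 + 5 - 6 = 2*c^2 + c*(7 - 6*l)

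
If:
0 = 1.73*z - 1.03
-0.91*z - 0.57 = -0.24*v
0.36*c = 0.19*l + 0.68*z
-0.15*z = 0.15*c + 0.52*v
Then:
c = -16.65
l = -33.69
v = 4.63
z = 0.60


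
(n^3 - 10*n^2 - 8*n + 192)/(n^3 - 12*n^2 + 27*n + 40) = (n^2 - 2*n - 24)/(n^2 - 4*n - 5)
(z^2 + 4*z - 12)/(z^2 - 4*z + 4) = (z + 6)/(z - 2)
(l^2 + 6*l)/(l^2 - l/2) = 2*(l + 6)/(2*l - 1)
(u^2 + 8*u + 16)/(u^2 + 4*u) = (u + 4)/u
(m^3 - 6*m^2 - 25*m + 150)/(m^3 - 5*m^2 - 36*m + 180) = (m + 5)/(m + 6)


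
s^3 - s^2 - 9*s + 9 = (s - 3)*(s - 1)*(s + 3)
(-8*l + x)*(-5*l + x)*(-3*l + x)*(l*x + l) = -120*l^4*x - 120*l^4 + 79*l^3*x^2 + 79*l^3*x - 16*l^2*x^3 - 16*l^2*x^2 + l*x^4 + l*x^3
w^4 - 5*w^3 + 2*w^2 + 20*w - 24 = (w - 3)*(w - 2)^2*(w + 2)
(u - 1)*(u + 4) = u^2 + 3*u - 4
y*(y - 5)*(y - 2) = y^3 - 7*y^2 + 10*y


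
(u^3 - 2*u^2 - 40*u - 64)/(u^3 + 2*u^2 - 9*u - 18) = (u^2 - 4*u - 32)/(u^2 - 9)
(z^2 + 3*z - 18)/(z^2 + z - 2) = (z^2 + 3*z - 18)/(z^2 + z - 2)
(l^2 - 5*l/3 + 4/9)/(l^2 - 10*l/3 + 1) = (l - 4/3)/(l - 3)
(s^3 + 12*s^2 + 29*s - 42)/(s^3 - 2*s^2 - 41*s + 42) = (s + 7)/(s - 7)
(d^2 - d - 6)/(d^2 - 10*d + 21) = (d + 2)/(d - 7)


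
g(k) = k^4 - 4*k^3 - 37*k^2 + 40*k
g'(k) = 4*k^3 - 12*k^2 - 74*k + 40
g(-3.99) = -241.11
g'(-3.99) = -109.87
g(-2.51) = -230.56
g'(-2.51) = 86.89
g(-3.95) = -245.33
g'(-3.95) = -101.45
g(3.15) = -267.70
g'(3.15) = -187.15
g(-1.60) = -135.78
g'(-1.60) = 111.30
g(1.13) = -6.19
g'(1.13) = -53.17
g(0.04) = 1.54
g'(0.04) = 37.02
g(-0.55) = -32.44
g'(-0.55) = 76.40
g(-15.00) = 55200.00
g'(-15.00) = -15050.00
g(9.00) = 1008.00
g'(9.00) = 1318.00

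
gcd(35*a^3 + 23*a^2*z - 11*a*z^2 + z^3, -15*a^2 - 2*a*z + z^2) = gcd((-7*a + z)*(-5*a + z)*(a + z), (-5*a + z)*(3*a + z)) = -5*a + z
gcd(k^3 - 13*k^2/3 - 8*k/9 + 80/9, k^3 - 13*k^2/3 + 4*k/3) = k - 4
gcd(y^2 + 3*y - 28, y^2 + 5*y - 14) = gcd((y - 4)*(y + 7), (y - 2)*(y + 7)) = y + 7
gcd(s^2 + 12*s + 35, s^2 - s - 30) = s + 5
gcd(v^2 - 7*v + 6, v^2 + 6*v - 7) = v - 1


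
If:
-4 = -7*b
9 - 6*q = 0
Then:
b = 4/7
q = 3/2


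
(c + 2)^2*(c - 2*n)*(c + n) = c^4 - c^3*n + 4*c^3 - 2*c^2*n^2 - 4*c^2*n + 4*c^2 - 8*c*n^2 - 4*c*n - 8*n^2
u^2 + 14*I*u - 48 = (u + 6*I)*(u + 8*I)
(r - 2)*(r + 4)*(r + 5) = r^3 + 7*r^2 + 2*r - 40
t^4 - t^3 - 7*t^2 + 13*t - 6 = (t - 2)*(t - 1)^2*(t + 3)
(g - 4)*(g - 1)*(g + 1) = g^3 - 4*g^2 - g + 4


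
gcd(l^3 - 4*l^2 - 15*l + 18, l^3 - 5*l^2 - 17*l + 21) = l^2 + 2*l - 3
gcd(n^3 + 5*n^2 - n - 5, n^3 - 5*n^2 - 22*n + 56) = 1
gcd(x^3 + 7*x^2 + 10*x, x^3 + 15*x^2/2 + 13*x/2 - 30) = x + 5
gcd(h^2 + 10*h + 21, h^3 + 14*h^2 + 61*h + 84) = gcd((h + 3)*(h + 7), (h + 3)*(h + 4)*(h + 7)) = h^2 + 10*h + 21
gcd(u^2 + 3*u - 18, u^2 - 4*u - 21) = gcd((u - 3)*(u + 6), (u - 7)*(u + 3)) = 1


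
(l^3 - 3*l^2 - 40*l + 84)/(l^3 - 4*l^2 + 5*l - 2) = (l^2 - l - 42)/(l^2 - 2*l + 1)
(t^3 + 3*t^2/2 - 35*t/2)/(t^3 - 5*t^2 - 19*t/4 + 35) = 2*t*(t + 5)/(2*t^2 - 3*t - 20)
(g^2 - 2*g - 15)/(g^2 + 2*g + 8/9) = 9*(g^2 - 2*g - 15)/(9*g^2 + 18*g + 8)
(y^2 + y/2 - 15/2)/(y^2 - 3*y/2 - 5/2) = (y + 3)/(y + 1)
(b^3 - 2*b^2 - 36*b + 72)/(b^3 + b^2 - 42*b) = (b^2 + 4*b - 12)/(b*(b + 7))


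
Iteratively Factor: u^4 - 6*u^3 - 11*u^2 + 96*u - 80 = (u - 4)*(u^3 - 2*u^2 - 19*u + 20) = (u - 5)*(u - 4)*(u^2 + 3*u - 4) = (u - 5)*(u - 4)*(u - 1)*(u + 4)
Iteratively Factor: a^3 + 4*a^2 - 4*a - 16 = (a + 2)*(a^2 + 2*a - 8) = (a - 2)*(a + 2)*(a + 4)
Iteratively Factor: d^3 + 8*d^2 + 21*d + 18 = (d + 3)*(d^2 + 5*d + 6) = (d + 3)^2*(d + 2)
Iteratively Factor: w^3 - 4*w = (w - 2)*(w^2 + 2*w) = w*(w - 2)*(w + 2)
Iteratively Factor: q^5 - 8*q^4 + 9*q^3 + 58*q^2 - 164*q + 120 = (q - 2)*(q^4 - 6*q^3 - 3*q^2 + 52*q - 60) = (q - 2)*(q + 3)*(q^3 - 9*q^2 + 24*q - 20) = (q - 5)*(q - 2)*(q + 3)*(q^2 - 4*q + 4) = (q - 5)*(q - 2)^2*(q + 3)*(q - 2)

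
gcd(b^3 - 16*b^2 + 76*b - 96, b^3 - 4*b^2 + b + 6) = b - 2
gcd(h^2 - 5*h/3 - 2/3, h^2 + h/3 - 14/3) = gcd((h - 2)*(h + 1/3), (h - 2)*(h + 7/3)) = h - 2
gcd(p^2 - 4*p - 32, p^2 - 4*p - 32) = p^2 - 4*p - 32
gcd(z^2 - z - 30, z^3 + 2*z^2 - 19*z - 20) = z + 5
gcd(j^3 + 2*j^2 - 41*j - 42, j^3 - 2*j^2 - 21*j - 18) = j^2 - 5*j - 6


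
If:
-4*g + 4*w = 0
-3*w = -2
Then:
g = 2/3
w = 2/3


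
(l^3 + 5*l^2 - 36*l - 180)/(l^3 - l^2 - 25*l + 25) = (l^2 - 36)/(l^2 - 6*l + 5)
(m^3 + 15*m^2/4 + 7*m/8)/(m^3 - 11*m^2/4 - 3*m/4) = (m + 7/2)/(m - 3)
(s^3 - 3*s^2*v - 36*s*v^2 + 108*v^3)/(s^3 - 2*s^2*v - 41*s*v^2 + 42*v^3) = (s^2 - 9*s*v + 18*v^2)/(s^2 - 8*s*v + 7*v^2)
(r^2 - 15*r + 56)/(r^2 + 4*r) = (r^2 - 15*r + 56)/(r*(r + 4))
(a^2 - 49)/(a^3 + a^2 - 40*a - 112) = (a + 7)/(a^2 + 8*a + 16)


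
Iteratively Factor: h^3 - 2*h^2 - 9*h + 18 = (h + 3)*(h^2 - 5*h + 6) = (h - 3)*(h + 3)*(h - 2)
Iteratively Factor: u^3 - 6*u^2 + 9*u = (u)*(u^2 - 6*u + 9) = u*(u - 3)*(u - 3)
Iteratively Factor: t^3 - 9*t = (t)*(t^2 - 9) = t*(t + 3)*(t - 3)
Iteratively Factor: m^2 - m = (m)*(m - 1)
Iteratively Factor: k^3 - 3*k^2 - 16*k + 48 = (k - 4)*(k^2 + k - 12) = (k - 4)*(k + 4)*(k - 3)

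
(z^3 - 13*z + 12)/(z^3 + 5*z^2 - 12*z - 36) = (z^2 + 3*z - 4)/(z^2 + 8*z + 12)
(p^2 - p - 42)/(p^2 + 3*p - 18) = (p - 7)/(p - 3)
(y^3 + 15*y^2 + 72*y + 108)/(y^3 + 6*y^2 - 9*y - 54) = (y + 6)/(y - 3)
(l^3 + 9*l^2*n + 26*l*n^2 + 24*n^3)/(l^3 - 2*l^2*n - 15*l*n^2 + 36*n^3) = (l^2 + 5*l*n + 6*n^2)/(l^2 - 6*l*n + 9*n^2)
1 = 1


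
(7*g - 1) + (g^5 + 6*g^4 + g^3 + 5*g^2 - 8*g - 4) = g^5 + 6*g^4 + g^3 + 5*g^2 - g - 5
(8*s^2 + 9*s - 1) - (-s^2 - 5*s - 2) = 9*s^2 + 14*s + 1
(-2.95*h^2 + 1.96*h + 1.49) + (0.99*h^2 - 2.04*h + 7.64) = -1.96*h^2 - 0.0800000000000001*h + 9.13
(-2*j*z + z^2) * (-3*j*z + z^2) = 6*j^2*z^2 - 5*j*z^3 + z^4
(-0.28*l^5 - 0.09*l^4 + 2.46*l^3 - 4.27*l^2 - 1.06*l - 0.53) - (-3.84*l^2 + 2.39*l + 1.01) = -0.28*l^5 - 0.09*l^4 + 2.46*l^3 - 0.43*l^2 - 3.45*l - 1.54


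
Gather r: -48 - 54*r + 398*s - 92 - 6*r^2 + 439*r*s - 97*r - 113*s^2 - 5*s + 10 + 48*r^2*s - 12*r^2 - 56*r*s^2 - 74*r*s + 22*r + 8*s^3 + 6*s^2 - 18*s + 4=r^2*(48*s - 18) + r*(-56*s^2 + 365*s - 129) + 8*s^3 - 107*s^2 + 375*s - 126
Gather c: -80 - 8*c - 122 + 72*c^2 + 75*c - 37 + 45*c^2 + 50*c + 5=117*c^2 + 117*c - 234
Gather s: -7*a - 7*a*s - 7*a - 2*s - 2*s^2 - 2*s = -14*a - 2*s^2 + s*(-7*a - 4)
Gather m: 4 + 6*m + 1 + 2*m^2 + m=2*m^2 + 7*m + 5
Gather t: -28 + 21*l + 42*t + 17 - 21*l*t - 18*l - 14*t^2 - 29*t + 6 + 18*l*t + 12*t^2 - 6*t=3*l - 2*t^2 + t*(7 - 3*l) - 5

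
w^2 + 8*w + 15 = (w + 3)*(w + 5)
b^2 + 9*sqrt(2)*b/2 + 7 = (b + sqrt(2))*(b + 7*sqrt(2)/2)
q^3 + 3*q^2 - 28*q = q*(q - 4)*(q + 7)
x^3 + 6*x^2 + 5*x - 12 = (x - 1)*(x + 3)*(x + 4)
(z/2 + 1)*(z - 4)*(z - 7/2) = z^3/2 - 11*z^2/4 - z/2 + 14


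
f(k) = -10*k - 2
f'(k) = -10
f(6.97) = -71.70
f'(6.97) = -10.00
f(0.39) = -5.90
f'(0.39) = -10.00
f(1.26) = -14.60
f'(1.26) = -10.00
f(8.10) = -83.00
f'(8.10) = -10.00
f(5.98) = -61.80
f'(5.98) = -10.00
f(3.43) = -36.30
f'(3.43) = -10.00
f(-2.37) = 21.70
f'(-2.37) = -10.00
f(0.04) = -2.40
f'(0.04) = -10.00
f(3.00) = -32.00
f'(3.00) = -10.00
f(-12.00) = 118.00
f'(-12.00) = -10.00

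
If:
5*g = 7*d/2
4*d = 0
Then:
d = 0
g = 0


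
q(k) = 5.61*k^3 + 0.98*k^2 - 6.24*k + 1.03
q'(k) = 16.83*k^2 + 1.96*k - 6.24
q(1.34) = 7.93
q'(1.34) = 26.61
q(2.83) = 118.37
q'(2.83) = 134.10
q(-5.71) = -975.80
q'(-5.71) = 531.30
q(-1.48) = -5.77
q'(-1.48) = 27.72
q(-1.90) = -22.06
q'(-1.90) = 50.79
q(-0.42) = 3.41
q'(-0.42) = -4.09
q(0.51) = -1.15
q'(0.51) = -0.86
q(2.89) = 126.59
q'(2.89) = 139.99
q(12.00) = 9761.35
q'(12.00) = 2440.80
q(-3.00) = -122.90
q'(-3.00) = 139.35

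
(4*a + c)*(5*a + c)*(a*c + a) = 20*a^3*c + 20*a^3 + 9*a^2*c^2 + 9*a^2*c + a*c^3 + a*c^2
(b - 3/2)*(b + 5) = b^2 + 7*b/2 - 15/2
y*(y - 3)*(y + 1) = y^3 - 2*y^2 - 3*y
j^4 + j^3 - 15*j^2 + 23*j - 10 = (j - 2)*(j - 1)^2*(j + 5)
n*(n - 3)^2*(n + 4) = n^4 - 2*n^3 - 15*n^2 + 36*n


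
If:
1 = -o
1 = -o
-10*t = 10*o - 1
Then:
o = -1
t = 11/10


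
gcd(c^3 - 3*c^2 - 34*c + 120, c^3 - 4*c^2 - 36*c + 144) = c^2 + 2*c - 24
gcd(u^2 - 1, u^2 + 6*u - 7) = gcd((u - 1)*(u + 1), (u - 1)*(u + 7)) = u - 1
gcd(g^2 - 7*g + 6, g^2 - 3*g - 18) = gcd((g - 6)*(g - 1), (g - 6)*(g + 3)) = g - 6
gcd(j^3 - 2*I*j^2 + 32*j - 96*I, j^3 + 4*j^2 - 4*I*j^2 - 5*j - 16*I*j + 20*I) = j - 4*I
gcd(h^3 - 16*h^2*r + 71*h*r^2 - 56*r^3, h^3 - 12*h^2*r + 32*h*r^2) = -h + 8*r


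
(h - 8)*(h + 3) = h^2 - 5*h - 24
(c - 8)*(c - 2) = c^2 - 10*c + 16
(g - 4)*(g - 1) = g^2 - 5*g + 4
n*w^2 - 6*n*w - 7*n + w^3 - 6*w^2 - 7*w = (n + w)*(w - 7)*(w + 1)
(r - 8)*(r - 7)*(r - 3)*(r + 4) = r^4 - 14*r^3 + 29*r^2 + 236*r - 672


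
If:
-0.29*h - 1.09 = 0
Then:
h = -3.76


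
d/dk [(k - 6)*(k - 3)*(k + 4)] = 3*k^2 - 10*k - 18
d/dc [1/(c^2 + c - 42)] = (-2*c - 1)/(c^2 + c - 42)^2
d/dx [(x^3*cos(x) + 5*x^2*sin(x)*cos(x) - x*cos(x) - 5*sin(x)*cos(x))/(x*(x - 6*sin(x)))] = (x*(x - 6*sin(x))*(-x^3*sin(x) + 3*x^2*cos(x) + 5*x^2*cos(2*x) + x*sin(x) + 5*x*sin(2*x) - cos(x) - 5*cos(2*x)) + x*(6*cos(x) - 1)*(x^3 + 5*x^2*sin(x) - x - 5*sin(x))*cos(x) + (x - 6*sin(x))*(-x^3 - 5*x^2*sin(x) + x + 5*sin(x))*cos(x))/(x^2*(x - 6*sin(x))^2)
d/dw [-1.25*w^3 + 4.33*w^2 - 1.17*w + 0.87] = -3.75*w^2 + 8.66*w - 1.17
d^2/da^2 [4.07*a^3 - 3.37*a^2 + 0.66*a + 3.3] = 24.42*a - 6.74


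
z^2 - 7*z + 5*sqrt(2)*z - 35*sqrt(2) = (z - 7)*(z + 5*sqrt(2))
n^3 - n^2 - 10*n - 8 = (n - 4)*(n + 1)*(n + 2)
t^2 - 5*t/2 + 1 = (t - 2)*(t - 1/2)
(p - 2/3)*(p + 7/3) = p^2 + 5*p/3 - 14/9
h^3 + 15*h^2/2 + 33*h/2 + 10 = (h + 1)*(h + 5/2)*(h + 4)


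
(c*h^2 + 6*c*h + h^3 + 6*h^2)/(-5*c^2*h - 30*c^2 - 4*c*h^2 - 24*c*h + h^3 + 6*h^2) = -h/(5*c - h)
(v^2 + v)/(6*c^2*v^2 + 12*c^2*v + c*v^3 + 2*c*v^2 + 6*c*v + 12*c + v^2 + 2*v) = v*(v + 1)/(6*c^2*v^2 + 12*c^2*v + c*v^3 + 2*c*v^2 + 6*c*v + 12*c + v^2 + 2*v)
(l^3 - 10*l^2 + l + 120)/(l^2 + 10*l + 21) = (l^2 - 13*l + 40)/(l + 7)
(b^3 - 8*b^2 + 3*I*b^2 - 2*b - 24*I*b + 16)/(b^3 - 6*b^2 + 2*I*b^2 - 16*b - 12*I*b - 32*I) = (b + I)/(b + 2)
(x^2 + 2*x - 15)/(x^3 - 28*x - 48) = (-x^2 - 2*x + 15)/(-x^3 + 28*x + 48)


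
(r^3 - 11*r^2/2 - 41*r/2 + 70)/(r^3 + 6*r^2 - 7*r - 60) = (2*r^2 - 19*r + 35)/(2*(r^2 + 2*r - 15))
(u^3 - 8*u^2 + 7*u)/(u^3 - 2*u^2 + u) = (u - 7)/(u - 1)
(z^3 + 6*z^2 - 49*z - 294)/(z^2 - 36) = (z^2 - 49)/(z - 6)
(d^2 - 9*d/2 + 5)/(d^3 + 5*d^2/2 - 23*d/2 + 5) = (2*d - 5)/(2*d^2 + 9*d - 5)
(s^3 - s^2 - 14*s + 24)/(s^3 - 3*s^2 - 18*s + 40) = (s - 3)/(s - 5)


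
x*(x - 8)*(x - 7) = x^3 - 15*x^2 + 56*x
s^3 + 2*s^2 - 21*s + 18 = (s - 3)*(s - 1)*(s + 6)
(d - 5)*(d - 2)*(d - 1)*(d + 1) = d^4 - 7*d^3 + 9*d^2 + 7*d - 10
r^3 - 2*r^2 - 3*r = r*(r - 3)*(r + 1)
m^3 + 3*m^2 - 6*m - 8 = (m - 2)*(m + 1)*(m + 4)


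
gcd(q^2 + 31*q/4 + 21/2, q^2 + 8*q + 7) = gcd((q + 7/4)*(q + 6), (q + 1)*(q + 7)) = 1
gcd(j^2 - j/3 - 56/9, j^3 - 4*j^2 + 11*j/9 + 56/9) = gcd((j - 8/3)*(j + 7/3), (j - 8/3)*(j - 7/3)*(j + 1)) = j - 8/3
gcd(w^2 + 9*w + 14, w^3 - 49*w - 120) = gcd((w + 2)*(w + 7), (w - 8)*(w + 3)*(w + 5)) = 1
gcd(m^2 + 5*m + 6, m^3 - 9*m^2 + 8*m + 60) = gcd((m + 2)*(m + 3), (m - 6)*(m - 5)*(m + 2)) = m + 2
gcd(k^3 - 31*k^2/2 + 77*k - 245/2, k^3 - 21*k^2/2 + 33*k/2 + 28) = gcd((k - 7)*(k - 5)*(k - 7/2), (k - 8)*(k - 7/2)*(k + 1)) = k - 7/2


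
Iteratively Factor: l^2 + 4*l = (l)*(l + 4)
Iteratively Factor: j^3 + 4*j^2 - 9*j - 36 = (j + 4)*(j^2 - 9) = (j - 3)*(j + 4)*(j + 3)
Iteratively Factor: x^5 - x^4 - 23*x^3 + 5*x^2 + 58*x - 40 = (x - 1)*(x^4 - 23*x^2 - 18*x + 40) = (x - 1)^2*(x^3 + x^2 - 22*x - 40) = (x - 1)^2*(x + 4)*(x^2 - 3*x - 10) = (x - 1)^2*(x + 2)*(x + 4)*(x - 5)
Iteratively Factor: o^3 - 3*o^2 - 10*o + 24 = (o + 3)*(o^2 - 6*o + 8) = (o - 4)*(o + 3)*(o - 2)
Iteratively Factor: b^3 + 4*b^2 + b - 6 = (b + 3)*(b^2 + b - 2) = (b - 1)*(b + 3)*(b + 2)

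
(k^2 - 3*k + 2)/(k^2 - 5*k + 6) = (k - 1)/(k - 3)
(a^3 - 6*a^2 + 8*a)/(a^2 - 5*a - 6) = a*(-a^2 + 6*a - 8)/(-a^2 + 5*a + 6)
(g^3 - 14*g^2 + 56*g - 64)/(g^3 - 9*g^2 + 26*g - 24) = (g - 8)/(g - 3)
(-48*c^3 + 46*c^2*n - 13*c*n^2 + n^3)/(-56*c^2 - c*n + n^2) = (6*c^2 - 5*c*n + n^2)/(7*c + n)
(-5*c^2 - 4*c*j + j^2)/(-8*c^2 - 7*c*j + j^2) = (5*c - j)/(8*c - j)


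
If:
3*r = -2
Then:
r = -2/3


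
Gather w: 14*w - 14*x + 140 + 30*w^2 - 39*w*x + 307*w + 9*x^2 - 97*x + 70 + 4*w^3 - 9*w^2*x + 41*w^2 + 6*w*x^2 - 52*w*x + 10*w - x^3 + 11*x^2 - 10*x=4*w^3 + w^2*(71 - 9*x) + w*(6*x^2 - 91*x + 331) - x^3 + 20*x^2 - 121*x + 210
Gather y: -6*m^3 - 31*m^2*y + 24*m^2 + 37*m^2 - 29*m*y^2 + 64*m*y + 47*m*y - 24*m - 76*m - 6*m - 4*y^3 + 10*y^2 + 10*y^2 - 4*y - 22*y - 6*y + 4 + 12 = -6*m^3 + 61*m^2 - 106*m - 4*y^3 + y^2*(20 - 29*m) + y*(-31*m^2 + 111*m - 32) + 16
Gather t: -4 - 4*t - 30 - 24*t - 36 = -28*t - 70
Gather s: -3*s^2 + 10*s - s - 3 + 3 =-3*s^2 + 9*s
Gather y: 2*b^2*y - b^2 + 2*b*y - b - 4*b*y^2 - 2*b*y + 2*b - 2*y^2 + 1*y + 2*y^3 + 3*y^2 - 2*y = -b^2 + b + 2*y^3 + y^2*(1 - 4*b) + y*(2*b^2 - 1)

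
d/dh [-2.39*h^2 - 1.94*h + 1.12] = -4.78*h - 1.94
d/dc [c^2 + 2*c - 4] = 2*c + 2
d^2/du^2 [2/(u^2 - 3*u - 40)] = 4*(u^2 - 3*u - (2*u - 3)^2 - 40)/(-u^2 + 3*u + 40)^3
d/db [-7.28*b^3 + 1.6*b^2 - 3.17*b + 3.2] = -21.84*b^2 + 3.2*b - 3.17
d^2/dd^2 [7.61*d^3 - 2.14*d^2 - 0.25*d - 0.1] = 45.66*d - 4.28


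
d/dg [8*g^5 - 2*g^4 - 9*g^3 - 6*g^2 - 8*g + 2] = 40*g^4 - 8*g^3 - 27*g^2 - 12*g - 8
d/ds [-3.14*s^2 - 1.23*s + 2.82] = -6.28*s - 1.23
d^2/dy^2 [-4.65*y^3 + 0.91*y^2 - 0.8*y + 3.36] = 1.82 - 27.9*y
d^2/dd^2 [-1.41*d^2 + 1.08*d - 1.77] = -2.82000000000000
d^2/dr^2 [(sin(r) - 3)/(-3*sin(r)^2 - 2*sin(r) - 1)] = (9*sin(r)^5 - 114*sin(r)^4 - 90*sin(r)^3 + 184*sin(r)^2 + 133*sin(r) + 10)/(3*sin(r)^2 + 2*sin(r) + 1)^3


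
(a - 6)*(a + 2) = a^2 - 4*a - 12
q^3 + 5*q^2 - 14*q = q*(q - 2)*(q + 7)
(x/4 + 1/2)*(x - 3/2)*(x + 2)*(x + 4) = x^4/4 + 13*x^3/8 + 2*x^2 - 7*x/2 - 6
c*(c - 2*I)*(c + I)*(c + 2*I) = c^4 + I*c^3 + 4*c^2 + 4*I*c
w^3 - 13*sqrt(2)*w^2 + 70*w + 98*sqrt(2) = (w - 7*sqrt(2))^2*(w + sqrt(2))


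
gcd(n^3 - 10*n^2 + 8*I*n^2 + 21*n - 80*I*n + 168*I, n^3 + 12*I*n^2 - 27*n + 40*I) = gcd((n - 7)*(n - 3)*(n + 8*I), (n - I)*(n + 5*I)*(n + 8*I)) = n + 8*I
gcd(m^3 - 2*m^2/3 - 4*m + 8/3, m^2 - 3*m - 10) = m + 2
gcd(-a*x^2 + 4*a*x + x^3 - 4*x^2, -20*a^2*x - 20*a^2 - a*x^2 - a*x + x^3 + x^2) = 1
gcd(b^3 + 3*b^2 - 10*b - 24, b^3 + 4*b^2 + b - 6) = b + 2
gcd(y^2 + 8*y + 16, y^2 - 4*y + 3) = 1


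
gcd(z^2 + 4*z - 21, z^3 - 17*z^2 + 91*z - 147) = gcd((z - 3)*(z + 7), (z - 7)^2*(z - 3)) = z - 3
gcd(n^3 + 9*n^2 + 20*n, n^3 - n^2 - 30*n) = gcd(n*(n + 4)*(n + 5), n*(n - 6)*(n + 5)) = n^2 + 5*n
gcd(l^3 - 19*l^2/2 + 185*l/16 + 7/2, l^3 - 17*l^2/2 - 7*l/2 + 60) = l - 8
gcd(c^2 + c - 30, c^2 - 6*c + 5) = c - 5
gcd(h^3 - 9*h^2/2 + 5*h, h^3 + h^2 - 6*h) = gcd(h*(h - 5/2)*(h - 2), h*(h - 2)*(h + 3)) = h^2 - 2*h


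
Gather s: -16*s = -16*s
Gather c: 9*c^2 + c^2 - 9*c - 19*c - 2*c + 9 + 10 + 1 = 10*c^2 - 30*c + 20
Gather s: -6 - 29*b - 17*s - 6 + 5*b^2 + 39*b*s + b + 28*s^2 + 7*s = 5*b^2 - 28*b + 28*s^2 + s*(39*b - 10) - 12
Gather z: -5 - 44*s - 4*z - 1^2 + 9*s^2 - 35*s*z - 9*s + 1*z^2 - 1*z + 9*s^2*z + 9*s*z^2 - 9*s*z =9*s^2 - 53*s + z^2*(9*s + 1) + z*(9*s^2 - 44*s - 5) - 6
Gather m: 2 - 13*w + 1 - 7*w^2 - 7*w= -7*w^2 - 20*w + 3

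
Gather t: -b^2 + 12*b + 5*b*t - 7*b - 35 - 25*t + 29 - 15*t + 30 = -b^2 + 5*b + t*(5*b - 40) + 24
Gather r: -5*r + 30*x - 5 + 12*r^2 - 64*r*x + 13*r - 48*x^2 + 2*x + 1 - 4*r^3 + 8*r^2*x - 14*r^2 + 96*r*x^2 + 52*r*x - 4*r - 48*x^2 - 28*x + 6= -4*r^3 + r^2*(8*x - 2) + r*(96*x^2 - 12*x + 4) - 96*x^2 + 4*x + 2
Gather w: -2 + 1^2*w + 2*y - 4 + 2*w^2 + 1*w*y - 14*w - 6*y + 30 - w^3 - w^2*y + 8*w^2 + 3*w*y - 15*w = -w^3 + w^2*(10 - y) + w*(4*y - 28) - 4*y + 24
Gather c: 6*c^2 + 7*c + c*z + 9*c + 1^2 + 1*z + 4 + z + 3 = 6*c^2 + c*(z + 16) + 2*z + 8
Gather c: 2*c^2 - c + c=2*c^2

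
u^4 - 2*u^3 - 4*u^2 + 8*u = u*(u - 2)^2*(u + 2)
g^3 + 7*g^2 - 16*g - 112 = (g - 4)*(g + 4)*(g + 7)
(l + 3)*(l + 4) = l^2 + 7*l + 12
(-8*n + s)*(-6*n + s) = 48*n^2 - 14*n*s + s^2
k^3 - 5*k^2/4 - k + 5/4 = (k - 5/4)*(k - 1)*(k + 1)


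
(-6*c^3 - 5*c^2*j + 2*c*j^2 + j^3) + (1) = -6*c^3 - 5*c^2*j + 2*c*j^2 + j^3 + 1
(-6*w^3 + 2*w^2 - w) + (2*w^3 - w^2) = -4*w^3 + w^2 - w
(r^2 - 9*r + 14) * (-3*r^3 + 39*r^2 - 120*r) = -3*r^5 + 66*r^4 - 513*r^3 + 1626*r^2 - 1680*r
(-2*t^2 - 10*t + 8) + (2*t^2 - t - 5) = 3 - 11*t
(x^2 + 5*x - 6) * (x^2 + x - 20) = x^4 + 6*x^3 - 21*x^2 - 106*x + 120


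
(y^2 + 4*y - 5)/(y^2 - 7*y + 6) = (y + 5)/(y - 6)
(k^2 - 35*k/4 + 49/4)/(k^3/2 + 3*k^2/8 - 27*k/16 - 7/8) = 4*(k - 7)/(2*k^2 + 5*k + 2)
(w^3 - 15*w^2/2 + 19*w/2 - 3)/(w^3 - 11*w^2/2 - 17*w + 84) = (2*w^2 - 3*w + 1)/(2*w^2 + w - 28)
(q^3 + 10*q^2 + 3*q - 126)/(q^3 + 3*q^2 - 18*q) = (q + 7)/q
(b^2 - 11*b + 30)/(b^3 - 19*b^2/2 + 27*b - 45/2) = 2*(b - 6)/(2*b^2 - 9*b + 9)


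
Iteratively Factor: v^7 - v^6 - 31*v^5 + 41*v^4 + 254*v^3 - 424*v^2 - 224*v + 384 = (v + 4)*(v^6 - 5*v^5 - 11*v^4 + 85*v^3 - 86*v^2 - 80*v + 96) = (v + 1)*(v + 4)*(v^5 - 6*v^4 - 5*v^3 + 90*v^2 - 176*v + 96) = (v - 2)*(v + 1)*(v + 4)*(v^4 - 4*v^3 - 13*v^2 + 64*v - 48) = (v - 3)*(v - 2)*(v + 1)*(v + 4)*(v^3 - v^2 - 16*v + 16) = (v - 4)*(v - 3)*(v - 2)*(v + 1)*(v + 4)*(v^2 + 3*v - 4) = (v - 4)*(v - 3)*(v - 2)*(v - 1)*(v + 1)*(v + 4)*(v + 4)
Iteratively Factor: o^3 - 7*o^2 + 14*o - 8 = (o - 4)*(o^2 - 3*o + 2) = (o - 4)*(o - 1)*(o - 2)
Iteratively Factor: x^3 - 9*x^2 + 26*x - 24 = (x - 4)*(x^2 - 5*x + 6) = (x - 4)*(x - 3)*(x - 2)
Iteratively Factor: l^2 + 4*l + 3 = (l + 1)*(l + 3)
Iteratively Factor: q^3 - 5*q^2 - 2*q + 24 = (q - 3)*(q^2 - 2*q - 8) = (q - 3)*(q + 2)*(q - 4)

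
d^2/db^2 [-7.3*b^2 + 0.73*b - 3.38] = -14.6000000000000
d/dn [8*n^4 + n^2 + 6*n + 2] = 32*n^3 + 2*n + 6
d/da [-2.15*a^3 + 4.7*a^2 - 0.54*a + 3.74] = -6.45*a^2 + 9.4*a - 0.54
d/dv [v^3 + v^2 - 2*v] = 3*v^2 + 2*v - 2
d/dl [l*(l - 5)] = 2*l - 5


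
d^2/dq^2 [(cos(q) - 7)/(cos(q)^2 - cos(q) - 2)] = (9*sin(q)^4*cos(q) - 27*sin(q)^4 + 77*sin(q)^2 - 53*cos(q)/4 + 39*cos(3*q)/4 - cos(5*q)/2 - 4)/(sin(q)^2 + cos(q) + 1)^3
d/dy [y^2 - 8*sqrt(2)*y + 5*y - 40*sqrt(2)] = 2*y - 8*sqrt(2) + 5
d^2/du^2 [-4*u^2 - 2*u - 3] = -8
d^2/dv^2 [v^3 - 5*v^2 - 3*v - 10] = 6*v - 10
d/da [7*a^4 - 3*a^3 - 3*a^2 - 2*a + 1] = 28*a^3 - 9*a^2 - 6*a - 2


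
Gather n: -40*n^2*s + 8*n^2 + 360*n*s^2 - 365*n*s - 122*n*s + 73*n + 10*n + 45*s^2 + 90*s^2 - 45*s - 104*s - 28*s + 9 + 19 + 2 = n^2*(8 - 40*s) + n*(360*s^2 - 487*s + 83) + 135*s^2 - 177*s + 30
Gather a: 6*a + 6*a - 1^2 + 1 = 12*a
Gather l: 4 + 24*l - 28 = 24*l - 24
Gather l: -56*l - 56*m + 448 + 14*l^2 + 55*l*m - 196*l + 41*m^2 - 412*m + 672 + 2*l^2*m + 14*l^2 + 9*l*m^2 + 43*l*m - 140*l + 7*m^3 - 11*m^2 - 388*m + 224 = l^2*(2*m + 28) + l*(9*m^2 + 98*m - 392) + 7*m^3 + 30*m^2 - 856*m + 1344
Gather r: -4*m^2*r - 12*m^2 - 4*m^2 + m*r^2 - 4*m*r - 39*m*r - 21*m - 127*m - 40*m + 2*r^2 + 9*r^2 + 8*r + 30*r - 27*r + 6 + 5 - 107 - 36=-16*m^2 - 188*m + r^2*(m + 11) + r*(-4*m^2 - 43*m + 11) - 132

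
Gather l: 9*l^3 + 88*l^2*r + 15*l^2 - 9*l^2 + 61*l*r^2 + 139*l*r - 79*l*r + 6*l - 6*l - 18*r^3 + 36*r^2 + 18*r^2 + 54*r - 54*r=9*l^3 + l^2*(88*r + 6) + l*(61*r^2 + 60*r) - 18*r^3 + 54*r^2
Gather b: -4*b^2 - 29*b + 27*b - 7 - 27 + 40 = -4*b^2 - 2*b + 6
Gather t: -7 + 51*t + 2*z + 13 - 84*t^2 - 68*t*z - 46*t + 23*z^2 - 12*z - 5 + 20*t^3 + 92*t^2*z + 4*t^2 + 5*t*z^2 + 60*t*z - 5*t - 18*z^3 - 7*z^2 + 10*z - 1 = 20*t^3 + t^2*(92*z - 80) + t*(5*z^2 - 8*z) - 18*z^3 + 16*z^2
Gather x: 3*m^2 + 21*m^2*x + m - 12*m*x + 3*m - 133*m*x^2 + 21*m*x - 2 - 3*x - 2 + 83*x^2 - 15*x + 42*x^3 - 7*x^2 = 3*m^2 + 4*m + 42*x^3 + x^2*(76 - 133*m) + x*(21*m^2 + 9*m - 18) - 4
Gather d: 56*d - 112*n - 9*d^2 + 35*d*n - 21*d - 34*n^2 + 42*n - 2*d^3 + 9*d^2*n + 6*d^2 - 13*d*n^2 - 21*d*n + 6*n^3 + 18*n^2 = -2*d^3 + d^2*(9*n - 3) + d*(-13*n^2 + 14*n + 35) + 6*n^3 - 16*n^2 - 70*n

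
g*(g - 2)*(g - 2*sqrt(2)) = g^3 - 2*sqrt(2)*g^2 - 2*g^2 + 4*sqrt(2)*g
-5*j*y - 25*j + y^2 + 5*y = (-5*j + y)*(y + 5)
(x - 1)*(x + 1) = x^2 - 1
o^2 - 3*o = o*(o - 3)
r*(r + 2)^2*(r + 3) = r^4 + 7*r^3 + 16*r^2 + 12*r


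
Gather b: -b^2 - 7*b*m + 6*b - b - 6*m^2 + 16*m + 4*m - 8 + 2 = -b^2 + b*(5 - 7*m) - 6*m^2 + 20*m - 6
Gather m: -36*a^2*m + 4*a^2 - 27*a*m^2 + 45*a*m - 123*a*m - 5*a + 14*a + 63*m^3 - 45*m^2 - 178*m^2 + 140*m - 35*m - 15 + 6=4*a^2 + 9*a + 63*m^3 + m^2*(-27*a - 223) + m*(-36*a^2 - 78*a + 105) - 9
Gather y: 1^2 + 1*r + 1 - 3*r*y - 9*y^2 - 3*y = r - 9*y^2 + y*(-3*r - 3) + 2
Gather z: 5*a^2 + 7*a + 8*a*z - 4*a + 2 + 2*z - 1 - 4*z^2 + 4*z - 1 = 5*a^2 + 3*a - 4*z^2 + z*(8*a + 6)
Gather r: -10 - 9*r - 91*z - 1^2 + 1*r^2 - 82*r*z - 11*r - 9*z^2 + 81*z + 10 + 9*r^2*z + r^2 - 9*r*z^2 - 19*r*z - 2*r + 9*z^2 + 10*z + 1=r^2*(9*z + 2) + r*(-9*z^2 - 101*z - 22)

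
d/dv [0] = 0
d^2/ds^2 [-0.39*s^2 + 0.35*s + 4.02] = -0.780000000000000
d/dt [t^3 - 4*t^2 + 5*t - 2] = 3*t^2 - 8*t + 5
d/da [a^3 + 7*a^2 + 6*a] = 3*a^2 + 14*a + 6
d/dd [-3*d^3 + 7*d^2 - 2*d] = -9*d^2 + 14*d - 2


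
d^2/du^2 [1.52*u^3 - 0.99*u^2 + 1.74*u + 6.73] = 9.12*u - 1.98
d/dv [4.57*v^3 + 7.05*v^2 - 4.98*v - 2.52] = 13.71*v^2 + 14.1*v - 4.98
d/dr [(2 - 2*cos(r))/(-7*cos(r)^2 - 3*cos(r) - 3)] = 2*(-7*sin(r)^2 - 14*cos(r) + 1)*sin(r)/(7*cos(r)^2 + 3*cos(r) + 3)^2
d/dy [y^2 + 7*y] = 2*y + 7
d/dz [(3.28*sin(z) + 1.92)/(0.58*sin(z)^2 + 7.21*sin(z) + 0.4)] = (-2.2272*sin(z) + 0.9512*cos(2*z) - 13.4824)*cos(z)/(0.58*sin(z)^2 + 7.21*sin(z) + 0.4)^2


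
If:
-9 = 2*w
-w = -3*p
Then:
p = -3/2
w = -9/2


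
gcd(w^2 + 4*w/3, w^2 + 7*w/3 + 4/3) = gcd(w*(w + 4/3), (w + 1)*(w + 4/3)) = w + 4/3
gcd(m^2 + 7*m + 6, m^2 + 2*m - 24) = m + 6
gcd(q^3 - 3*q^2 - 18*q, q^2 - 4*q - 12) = q - 6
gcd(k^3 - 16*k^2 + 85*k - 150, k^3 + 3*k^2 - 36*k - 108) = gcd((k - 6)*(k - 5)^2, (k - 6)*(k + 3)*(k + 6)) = k - 6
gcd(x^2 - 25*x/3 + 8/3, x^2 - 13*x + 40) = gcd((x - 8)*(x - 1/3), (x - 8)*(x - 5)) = x - 8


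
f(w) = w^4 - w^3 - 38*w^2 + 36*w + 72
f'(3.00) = -111.00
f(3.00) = -108.00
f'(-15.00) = -12999.00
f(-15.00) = 44982.00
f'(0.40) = 5.38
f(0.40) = 80.28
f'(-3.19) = 118.06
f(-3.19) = -293.52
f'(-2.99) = 129.50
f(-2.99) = -268.71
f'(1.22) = -53.92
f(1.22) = 59.76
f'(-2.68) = 141.14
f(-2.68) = -226.58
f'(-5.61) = -338.29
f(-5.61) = -158.85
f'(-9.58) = -3028.12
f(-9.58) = 5541.74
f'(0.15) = 24.55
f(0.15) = 76.54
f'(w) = 4*w^3 - 3*w^2 - 76*w + 36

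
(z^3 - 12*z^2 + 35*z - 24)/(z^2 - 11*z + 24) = z - 1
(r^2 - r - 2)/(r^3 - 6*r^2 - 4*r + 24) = (r + 1)/(r^2 - 4*r - 12)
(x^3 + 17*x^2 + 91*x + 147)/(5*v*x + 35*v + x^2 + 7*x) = (x^2 + 10*x + 21)/(5*v + x)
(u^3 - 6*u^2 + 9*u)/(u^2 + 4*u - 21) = u*(u - 3)/(u + 7)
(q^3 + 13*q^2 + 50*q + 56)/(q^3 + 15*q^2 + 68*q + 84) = (q + 4)/(q + 6)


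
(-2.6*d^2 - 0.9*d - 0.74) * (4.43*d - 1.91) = -11.518*d^3 + 0.979000000000001*d^2 - 1.5592*d + 1.4134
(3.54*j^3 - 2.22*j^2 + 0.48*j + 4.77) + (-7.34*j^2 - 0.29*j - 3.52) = 3.54*j^3 - 9.56*j^2 + 0.19*j + 1.25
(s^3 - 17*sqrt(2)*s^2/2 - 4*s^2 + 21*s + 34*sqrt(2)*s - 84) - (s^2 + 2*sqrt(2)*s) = s^3 - 17*sqrt(2)*s^2/2 - 5*s^2 + 21*s + 32*sqrt(2)*s - 84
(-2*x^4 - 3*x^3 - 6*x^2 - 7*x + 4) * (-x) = 2*x^5 + 3*x^4 + 6*x^3 + 7*x^2 - 4*x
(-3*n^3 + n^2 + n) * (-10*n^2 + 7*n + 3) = 30*n^5 - 31*n^4 - 12*n^3 + 10*n^2 + 3*n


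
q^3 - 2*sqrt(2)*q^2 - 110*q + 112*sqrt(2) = (q - 8*sqrt(2))*(q - sqrt(2))*(q + 7*sqrt(2))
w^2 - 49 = (w - 7)*(w + 7)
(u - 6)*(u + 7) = u^2 + u - 42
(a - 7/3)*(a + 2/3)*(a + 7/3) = a^3 + 2*a^2/3 - 49*a/9 - 98/27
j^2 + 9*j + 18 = (j + 3)*(j + 6)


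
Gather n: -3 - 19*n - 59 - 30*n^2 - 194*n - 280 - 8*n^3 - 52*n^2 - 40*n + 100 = -8*n^3 - 82*n^2 - 253*n - 242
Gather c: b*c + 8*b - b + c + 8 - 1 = 7*b + c*(b + 1) + 7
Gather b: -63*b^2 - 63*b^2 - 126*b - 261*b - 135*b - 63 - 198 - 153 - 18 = -126*b^2 - 522*b - 432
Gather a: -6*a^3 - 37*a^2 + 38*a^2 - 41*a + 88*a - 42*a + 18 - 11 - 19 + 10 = -6*a^3 + a^2 + 5*a - 2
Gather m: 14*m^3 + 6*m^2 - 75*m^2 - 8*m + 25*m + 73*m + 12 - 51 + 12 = 14*m^3 - 69*m^2 + 90*m - 27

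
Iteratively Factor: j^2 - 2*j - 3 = (j + 1)*(j - 3)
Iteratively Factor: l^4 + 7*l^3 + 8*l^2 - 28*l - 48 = (l + 3)*(l^3 + 4*l^2 - 4*l - 16) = (l - 2)*(l + 3)*(l^2 + 6*l + 8) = (l - 2)*(l + 3)*(l + 4)*(l + 2)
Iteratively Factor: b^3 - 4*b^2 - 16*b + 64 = (b - 4)*(b^2 - 16) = (b - 4)*(b + 4)*(b - 4)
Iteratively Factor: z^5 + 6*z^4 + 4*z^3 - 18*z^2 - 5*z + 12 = (z - 1)*(z^4 + 7*z^3 + 11*z^2 - 7*z - 12) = (z - 1)*(z + 1)*(z^3 + 6*z^2 + 5*z - 12) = (z - 1)*(z + 1)*(z + 4)*(z^2 + 2*z - 3) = (z - 1)^2*(z + 1)*(z + 4)*(z + 3)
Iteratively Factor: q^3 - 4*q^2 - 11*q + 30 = (q + 3)*(q^2 - 7*q + 10) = (q - 2)*(q + 3)*(q - 5)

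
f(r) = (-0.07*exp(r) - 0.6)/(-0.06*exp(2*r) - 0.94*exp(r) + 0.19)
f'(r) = (-0.07*exp(r) - 0.6)*(0.12*exp(2*r) + 0.94*exp(r))/(-0.06*exp(2*r) - 0.94*exp(r) + 0.19)^2 - 0.07*exp(r)/(-0.06*exp(2*r) - 0.94*exp(r) + 0.19)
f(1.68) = 0.15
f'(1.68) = -0.13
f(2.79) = 0.06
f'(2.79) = -0.05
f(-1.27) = 7.87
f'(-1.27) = -27.10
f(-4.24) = -3.41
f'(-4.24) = -0.27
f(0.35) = 0.55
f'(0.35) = -0.61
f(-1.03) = 4.08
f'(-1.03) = -9.18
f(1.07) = 0.26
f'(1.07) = -0.26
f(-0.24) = 1.12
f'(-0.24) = -1.46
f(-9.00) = -3.16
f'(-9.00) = 0.00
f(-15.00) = -3.16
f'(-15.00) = 0.00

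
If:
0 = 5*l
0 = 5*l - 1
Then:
No Solution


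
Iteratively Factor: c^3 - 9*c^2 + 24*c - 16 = (c - 4)*(c^2 - 5*c + 4) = (c - 4)*(c - 1)*(c - 4)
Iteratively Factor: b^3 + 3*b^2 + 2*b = (b)*(b^2 + 3*b + 2) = b*(b + 2)*(b + 1)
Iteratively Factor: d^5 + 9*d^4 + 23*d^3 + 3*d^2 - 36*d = (d)*(d^4 + 9*d^3 + 23*d^2 + 3*d - 36) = d*(d + 4)*(d^3 + 5*d^2 + 3*d - 9) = d*(d + 3)*(d + 4)*(d^2 + 2*d - 3) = d*(d - 1)*(d + 3)*(d + 4)*(d + 3)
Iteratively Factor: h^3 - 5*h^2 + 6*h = (h - 3)*(h^2 - 2*h) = h*(h - 3)*(h - 2)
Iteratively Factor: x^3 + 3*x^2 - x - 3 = (x + 1)*(x^2 + 2*x - 3) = (x + 1)*(x + 3)*(x - 1)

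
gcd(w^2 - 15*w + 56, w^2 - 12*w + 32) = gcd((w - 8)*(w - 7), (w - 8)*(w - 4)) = w - 8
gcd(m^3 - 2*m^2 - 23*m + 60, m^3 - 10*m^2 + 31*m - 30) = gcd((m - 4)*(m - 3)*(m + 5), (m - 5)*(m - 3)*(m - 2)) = m - 3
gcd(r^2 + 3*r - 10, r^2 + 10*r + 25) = r + 5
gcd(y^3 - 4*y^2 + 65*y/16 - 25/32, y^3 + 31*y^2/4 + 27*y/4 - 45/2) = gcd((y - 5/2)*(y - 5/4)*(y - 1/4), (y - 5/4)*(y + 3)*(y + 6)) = y - 5/4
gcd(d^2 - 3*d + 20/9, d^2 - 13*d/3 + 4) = d - 4/3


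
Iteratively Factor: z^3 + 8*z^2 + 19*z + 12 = (z + 1)*(z^2 + 7*z + 12) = (z + 1)*(z + 4)*(z + 3)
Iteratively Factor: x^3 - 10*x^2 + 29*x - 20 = (x - 5)*(x^2 - 5*x + 4) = (x - 5)*(x - 1)*(x - 4)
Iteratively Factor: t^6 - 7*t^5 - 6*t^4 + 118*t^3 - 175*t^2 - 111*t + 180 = (t - 3)*(t^5 - 4*t^4 - 18*t^3 + 64*t^2 + 17*t - 60) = (t - 3)*(t + 4)*(t^4 - 8*t^3 + 14*t^2 + 8*t - 15) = (t - 3)*(t - 1)*(t + 4)*(t^3 - 7*t^2 + 7*t + 15) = (t - 3)^2*(t - 1)*(t + 4)*(t^2 - 4*t - 5) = (t - 5)*(t - 3)^2*(t - 1)*(t + 4)*(t + 1)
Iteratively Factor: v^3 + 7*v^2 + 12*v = (v + 4)*(v^2 + 3*v) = v*(v + 4)*(v + 3)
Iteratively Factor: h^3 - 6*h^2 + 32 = (h - 4)*(h^2 - 2*h - 8) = (h - 4)*(h + 2)*(h - 4)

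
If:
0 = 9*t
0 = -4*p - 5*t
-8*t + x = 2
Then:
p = 0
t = 0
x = 2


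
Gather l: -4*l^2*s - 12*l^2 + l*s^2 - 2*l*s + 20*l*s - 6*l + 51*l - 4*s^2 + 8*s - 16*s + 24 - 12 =l^2*(-4*s - 12) + l*(s^2 + 18*s + 45) - 4*s^2 - 8*s + 12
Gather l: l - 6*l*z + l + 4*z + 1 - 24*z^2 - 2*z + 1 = l*(2 - 6*z) - 24*z^2 + 2*z + 2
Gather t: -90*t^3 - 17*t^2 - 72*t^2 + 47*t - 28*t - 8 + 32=-90*t^3 - 89*t^2 + 19*t + 24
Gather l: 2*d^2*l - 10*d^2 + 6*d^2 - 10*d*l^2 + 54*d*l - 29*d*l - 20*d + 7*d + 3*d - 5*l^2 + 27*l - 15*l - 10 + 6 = -4*d^2 - 10*d + l^2*(-10*d - 5) + l*(2*d^2 + 25*d + 12) - 4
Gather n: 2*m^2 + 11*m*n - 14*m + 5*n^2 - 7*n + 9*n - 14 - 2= 2*m^2 - 14*m + 5*n^2 + n*(11*m + 2) - 16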